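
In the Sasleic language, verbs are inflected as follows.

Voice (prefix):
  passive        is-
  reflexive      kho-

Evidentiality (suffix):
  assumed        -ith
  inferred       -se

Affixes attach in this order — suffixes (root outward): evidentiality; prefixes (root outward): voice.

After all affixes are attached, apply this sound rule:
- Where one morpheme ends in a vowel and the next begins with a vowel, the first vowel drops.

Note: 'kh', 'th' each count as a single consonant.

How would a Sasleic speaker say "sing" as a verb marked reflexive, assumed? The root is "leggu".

Attach voice reflexive kho- → kholeggu.
Attach evidentiality assumed -ith → kholegguith.
Apply vowel deletion: kholegguith → kholeggith.

kholeggith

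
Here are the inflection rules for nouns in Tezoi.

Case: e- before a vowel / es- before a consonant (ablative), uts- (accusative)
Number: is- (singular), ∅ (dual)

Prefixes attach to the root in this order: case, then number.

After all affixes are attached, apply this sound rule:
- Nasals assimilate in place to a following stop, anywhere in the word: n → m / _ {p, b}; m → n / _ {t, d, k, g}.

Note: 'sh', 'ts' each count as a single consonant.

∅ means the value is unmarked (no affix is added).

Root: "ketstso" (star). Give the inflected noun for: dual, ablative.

Attach case ablative es- (before consonant 'k') → esketstso.
number = dual: zero marking, form stays esketstso.
Nasal assimilation: no change.

esketstso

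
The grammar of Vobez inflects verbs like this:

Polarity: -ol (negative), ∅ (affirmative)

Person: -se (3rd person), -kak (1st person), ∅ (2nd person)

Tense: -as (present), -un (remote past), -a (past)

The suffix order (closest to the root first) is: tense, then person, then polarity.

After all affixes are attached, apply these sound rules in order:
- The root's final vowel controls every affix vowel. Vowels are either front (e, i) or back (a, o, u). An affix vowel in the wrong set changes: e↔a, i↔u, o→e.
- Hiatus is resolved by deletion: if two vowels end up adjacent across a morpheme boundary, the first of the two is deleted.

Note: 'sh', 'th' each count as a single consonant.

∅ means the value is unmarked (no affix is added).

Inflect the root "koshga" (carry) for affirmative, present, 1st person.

Attach tense present -as → koshgaas.
Attach person 1st person -kak → koshgaaskak.
polarity = affirmative: zero marking, form stays koshgaaskak.
Vowel harmony: no change.
Apply vowel deletion: koshgaaskak → koshgaskak.

koshgaskak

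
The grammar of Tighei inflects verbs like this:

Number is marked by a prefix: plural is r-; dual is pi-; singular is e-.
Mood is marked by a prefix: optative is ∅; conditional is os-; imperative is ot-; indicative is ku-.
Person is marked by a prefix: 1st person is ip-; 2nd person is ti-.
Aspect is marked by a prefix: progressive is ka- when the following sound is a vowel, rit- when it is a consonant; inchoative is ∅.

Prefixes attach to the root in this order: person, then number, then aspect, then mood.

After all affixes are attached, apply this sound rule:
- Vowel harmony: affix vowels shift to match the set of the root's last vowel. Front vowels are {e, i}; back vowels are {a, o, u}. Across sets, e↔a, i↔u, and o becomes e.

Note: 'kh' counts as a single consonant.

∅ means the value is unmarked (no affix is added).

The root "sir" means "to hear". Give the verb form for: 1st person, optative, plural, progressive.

Attach person 1st person ip- → ipsir.
Attach number plural r- → ripsir.
Attach aspect progressive rit- (before consonant 'r') → ritripsir.
mood = optative: zero marking, form stays ritripsir.
Vowel harmony: no change.

ritripsir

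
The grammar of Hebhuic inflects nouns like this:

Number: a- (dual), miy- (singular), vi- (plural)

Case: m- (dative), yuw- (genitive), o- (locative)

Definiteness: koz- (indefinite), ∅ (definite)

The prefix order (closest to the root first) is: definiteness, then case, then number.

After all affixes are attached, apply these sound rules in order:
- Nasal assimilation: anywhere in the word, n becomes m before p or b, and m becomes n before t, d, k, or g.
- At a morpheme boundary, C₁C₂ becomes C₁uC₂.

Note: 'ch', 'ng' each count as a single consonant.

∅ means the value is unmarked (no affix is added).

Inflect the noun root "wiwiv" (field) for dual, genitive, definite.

definiteness = definite: zero marking, form stays wiwiv.
Attach case genitive yuw- → yuwwiwiv.
Attach number dual a- → ayuwwiwiv.
Nasal assimilation: no change.
Apply epenthesis: ayuwwiwiv → ayuwuwiwiv.

ayuwuwiwiv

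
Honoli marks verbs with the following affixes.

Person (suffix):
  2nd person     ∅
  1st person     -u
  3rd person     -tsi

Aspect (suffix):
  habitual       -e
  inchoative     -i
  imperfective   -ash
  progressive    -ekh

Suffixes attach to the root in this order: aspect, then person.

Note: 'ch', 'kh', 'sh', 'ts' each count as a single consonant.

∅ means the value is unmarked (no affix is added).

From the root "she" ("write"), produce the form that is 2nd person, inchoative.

shei

Attach aspect inchoative -i → shei.
person = 2nd person: zero marking, form stays shei.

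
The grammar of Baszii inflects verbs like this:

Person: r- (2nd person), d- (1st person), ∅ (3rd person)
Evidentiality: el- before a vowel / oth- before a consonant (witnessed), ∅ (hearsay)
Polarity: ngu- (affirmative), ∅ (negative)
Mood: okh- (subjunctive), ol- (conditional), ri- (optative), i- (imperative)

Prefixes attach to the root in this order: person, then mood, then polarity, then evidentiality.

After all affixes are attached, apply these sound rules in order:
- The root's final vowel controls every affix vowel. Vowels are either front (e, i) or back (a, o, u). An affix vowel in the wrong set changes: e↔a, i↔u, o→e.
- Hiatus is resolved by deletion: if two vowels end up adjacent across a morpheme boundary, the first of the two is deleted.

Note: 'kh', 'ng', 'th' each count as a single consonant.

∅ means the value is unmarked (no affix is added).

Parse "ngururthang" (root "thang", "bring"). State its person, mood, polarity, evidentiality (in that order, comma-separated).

Segment: ngu-ri-r-thang.
person: r- → 2nd person.
mood: ri- → optative.
polarity: ngu- → affirmative.
evidentiality: ∅ → hearsay.

2nd person, optative, affirmative, hearsay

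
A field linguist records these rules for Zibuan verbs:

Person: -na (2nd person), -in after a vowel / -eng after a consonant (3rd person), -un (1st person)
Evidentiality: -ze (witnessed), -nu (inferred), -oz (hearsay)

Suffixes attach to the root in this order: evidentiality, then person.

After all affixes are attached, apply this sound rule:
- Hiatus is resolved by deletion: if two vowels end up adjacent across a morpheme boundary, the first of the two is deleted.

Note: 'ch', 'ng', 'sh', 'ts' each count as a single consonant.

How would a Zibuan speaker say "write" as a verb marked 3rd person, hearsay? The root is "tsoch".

Attach evidentiality hearsay -oz → tsochoz.
Attach person 3rd person -eng (after consonant 'z') → tsochozeng.
Vowel deletion: no change.

tsochozeng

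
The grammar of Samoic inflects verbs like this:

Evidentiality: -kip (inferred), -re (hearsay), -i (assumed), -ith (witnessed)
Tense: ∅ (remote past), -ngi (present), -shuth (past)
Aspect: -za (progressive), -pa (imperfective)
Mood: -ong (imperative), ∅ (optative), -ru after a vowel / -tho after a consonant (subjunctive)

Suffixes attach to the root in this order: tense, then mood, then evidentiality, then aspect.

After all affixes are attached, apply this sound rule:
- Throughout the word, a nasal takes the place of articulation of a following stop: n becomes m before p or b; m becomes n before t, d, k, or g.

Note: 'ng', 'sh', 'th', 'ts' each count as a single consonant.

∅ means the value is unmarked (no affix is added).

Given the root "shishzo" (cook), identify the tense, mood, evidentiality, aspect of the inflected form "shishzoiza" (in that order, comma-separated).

Segment: shishzo-i-za.
tense: ∅ → remote past.
mood: ∅ → optative.
evidentiality: -i → assumed.
aspect: -za → progressive.

remote past, optative, assumed, progressive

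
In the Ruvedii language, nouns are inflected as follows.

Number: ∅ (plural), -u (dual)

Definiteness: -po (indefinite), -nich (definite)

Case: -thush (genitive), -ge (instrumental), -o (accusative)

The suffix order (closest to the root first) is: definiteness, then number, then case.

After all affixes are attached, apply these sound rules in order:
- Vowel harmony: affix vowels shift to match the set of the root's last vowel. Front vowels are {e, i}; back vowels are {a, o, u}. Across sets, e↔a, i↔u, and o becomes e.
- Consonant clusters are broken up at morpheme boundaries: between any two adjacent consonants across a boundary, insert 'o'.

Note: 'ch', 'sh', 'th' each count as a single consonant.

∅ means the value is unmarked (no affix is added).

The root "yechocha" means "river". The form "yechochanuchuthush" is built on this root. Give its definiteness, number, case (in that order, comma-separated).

Segment: yechocha-nich-u-thush.
definiteness: -nich → definite.
number: -u → dual.
case: -thush → genitive.

definite, dual, genitive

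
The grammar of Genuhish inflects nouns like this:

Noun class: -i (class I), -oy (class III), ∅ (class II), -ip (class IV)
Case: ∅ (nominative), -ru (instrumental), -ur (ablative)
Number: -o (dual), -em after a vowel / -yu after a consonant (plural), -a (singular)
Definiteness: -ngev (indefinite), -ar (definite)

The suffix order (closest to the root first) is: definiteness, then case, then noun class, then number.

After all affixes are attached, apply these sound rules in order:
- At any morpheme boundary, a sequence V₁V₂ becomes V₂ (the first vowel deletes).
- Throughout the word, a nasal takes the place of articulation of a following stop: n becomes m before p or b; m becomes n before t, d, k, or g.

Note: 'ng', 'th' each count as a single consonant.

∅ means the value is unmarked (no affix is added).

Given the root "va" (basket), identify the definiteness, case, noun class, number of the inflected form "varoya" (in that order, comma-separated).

Segment: va-ar-oy-a.
definiteness: -ar → definite.
case: ∅ → nominative.
noun class: -oy → class III.
number: -a → singular.

definite, nominative, class III, singular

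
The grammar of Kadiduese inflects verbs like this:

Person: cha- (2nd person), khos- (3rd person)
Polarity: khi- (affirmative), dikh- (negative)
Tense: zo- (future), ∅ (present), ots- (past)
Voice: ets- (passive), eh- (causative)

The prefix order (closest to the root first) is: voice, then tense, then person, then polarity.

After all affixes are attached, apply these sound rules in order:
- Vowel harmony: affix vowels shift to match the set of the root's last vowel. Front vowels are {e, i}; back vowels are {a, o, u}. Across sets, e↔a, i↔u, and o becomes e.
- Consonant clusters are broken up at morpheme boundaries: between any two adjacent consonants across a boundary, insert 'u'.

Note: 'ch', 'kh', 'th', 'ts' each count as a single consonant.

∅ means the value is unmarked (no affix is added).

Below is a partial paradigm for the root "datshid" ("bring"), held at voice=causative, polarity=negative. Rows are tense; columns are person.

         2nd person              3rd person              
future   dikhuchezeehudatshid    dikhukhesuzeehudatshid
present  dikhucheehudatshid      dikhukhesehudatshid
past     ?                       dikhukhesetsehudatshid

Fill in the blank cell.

Attach voice causative eh- → ehdatshid.
Attach tense past ots- → otsehdatshid.
Attach person 2nd person cha- → chaotsehdatshid.
Attach polarity negative dikh- → dikhchaotsehdatshid.
Apply vowel harmony: dikhchaotsehdatshid → dikhcheetsehdatshid.
Apply epenthesis: dikhcheetsehdatshid → dikhucheetsehudatshid.

dikhucheetsehudatshid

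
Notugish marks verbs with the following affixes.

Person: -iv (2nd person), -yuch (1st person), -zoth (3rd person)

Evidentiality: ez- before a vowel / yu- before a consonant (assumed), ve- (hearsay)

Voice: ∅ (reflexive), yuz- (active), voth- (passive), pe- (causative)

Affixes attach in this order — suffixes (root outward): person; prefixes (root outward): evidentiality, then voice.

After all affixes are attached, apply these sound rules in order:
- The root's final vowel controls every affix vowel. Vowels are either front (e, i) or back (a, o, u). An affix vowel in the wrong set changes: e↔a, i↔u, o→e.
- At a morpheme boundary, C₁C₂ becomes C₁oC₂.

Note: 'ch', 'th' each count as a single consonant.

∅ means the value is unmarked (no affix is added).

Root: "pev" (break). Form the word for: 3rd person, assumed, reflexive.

Attach person 3rd person -zoth → pevzoth.
Attach evidentiality assumed yu- (before consonant 'p') → yupevzoth.
voice = reflexive: zero marking, form stays yupevzoth.
Apply vowel harmony: yupevzoth → yipevzeth.
Apply epenthesis: yipevzeth → yipevozeth.

yipevozeth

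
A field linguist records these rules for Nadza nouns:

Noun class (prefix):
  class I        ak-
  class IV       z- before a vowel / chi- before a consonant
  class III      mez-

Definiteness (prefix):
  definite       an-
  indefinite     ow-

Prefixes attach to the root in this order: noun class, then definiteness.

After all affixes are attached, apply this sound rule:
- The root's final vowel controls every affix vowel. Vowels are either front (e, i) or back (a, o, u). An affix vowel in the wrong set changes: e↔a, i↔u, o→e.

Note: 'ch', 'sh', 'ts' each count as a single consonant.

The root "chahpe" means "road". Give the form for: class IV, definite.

Attach noun class class IV chi- (before consonant 'ch') → chichahpe.
Attach definiteness definite an- → anchichahpe.
Apply vowel harmony: anchichahpe → enchichahpe.

enchichahpe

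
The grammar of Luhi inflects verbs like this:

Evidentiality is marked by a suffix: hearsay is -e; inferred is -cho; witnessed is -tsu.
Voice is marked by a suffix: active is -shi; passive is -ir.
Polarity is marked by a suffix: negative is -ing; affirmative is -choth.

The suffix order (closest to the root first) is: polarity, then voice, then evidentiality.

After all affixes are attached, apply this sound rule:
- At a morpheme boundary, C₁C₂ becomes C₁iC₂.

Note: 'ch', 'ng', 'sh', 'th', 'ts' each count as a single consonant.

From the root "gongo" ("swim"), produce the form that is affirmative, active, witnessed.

Attach polarity affirmative -choth → gongochoth.
Attach voice active -shi → gongochothshi.
Attach evidentiality witnessed -tsu → gongochothshitsu.
Apply epenthesis: gongochothshitsu → gongochothishitsu.

gongochothishitsu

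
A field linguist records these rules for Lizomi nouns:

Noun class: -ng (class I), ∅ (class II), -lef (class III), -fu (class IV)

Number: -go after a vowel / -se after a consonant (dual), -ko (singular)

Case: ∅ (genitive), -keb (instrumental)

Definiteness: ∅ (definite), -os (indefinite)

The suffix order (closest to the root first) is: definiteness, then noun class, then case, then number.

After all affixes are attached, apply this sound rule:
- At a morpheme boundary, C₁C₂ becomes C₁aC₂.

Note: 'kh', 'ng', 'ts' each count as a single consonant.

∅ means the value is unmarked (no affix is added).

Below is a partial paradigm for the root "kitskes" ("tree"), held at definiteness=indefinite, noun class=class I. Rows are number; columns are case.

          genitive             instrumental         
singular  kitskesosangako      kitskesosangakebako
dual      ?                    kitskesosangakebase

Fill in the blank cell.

Attach definiteness indefinite -os → kitskesos.
Attach noun class class I -ng → kitskesosng.
case = genitive: zero marking, form stays kitskesosng.
Attach number dual -se (after consonant 'ng') → kitskesosngse.
Apply epenthesis: kitskesosngse → kitskesosangase.

kitskesosangase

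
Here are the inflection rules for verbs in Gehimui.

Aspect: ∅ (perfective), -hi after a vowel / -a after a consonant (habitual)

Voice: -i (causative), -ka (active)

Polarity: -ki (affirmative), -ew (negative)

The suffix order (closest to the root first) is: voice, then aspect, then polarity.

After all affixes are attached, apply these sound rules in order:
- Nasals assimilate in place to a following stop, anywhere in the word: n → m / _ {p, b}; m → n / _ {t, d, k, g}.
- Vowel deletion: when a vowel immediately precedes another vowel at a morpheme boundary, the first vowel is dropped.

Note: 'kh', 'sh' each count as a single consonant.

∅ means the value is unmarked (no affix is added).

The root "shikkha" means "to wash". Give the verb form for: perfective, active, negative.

Attach voice active -ka → shikkhaka.
aspect = perfective: zero marking, form stays shikkhaka.
Attach polarity negative -ew → shikkhakaew.
Nasal assimilation: no change.
Apply vowel deletion: shikkhakaew → shikkhakew.

shikkhakew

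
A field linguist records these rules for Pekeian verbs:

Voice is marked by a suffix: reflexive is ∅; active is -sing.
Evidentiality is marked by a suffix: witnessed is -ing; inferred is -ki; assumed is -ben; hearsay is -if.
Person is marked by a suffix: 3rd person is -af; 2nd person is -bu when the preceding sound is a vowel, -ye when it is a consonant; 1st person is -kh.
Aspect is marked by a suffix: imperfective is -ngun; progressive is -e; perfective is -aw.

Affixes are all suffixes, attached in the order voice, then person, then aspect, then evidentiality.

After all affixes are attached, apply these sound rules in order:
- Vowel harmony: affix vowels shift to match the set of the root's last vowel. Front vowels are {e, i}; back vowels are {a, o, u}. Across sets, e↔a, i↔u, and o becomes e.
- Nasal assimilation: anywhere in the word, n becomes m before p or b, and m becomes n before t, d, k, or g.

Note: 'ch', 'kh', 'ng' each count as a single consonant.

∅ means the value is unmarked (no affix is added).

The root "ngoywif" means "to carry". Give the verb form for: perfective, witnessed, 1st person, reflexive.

ngoywifkhewing

voice = reflexive: zero marking, form stays ngoywif.
Attach person 1st person -kh → ngoywifkh.
Attach aspect perfective -aw → ngoywifkhaw.
Attach evidentiality witnessed -ing → ngoywifkhawing.
Apply vowel harmony: ngoywifkhawing → ngoywifkhewing.
Nasal assimilation: no change.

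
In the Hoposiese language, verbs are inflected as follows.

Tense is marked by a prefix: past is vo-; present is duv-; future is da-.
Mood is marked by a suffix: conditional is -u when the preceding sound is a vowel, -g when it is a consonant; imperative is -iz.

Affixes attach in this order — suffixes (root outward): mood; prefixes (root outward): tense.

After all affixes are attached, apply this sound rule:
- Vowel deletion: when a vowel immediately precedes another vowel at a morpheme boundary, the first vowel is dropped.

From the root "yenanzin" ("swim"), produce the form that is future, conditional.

dayenanzing

Attach mood conditional -g (after consonant 'n') → yenanzing.
Attach tense future da- → dayenanzing.
Vowel deletion: no change.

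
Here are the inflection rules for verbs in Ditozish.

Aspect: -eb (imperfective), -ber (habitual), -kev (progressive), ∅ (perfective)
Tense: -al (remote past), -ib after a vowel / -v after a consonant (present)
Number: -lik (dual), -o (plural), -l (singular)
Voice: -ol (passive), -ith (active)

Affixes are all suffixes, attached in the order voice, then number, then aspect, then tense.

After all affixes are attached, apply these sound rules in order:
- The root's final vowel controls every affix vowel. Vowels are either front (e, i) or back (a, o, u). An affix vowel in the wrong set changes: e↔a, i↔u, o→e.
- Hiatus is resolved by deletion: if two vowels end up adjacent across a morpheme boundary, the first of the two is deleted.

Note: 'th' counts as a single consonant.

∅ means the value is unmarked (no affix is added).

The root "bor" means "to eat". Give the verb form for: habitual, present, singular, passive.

borollbarv

Attach voice passive -ol → borol.
Attach number singular -l → boroll.
Attach aspect habitual -ber → borollber.
Attach tense present -v (after consonant 'r') → borollberv.
Apply vowel harmony: borollberv → borollbarv.
Vowel deletion: no change.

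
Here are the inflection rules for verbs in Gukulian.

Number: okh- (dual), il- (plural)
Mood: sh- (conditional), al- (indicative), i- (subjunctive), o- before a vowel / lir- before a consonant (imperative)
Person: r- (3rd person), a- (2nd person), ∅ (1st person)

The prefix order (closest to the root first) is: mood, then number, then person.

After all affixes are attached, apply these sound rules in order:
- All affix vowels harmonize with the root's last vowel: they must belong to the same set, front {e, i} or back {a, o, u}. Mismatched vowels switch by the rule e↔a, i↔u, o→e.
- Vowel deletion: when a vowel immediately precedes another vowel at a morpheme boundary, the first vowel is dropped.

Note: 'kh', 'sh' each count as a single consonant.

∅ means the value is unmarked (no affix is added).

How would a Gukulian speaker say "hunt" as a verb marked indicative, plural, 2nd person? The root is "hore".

ilelhore

Attach mood indicative al- → alhore.
Attach number plural il- → ilalhore.
Attach person 2nd person a- → ailalhore.
Apply vowel harmony: ailalhore → eilelhore.
Apply vowel deletion: eilelhore → ilelhore.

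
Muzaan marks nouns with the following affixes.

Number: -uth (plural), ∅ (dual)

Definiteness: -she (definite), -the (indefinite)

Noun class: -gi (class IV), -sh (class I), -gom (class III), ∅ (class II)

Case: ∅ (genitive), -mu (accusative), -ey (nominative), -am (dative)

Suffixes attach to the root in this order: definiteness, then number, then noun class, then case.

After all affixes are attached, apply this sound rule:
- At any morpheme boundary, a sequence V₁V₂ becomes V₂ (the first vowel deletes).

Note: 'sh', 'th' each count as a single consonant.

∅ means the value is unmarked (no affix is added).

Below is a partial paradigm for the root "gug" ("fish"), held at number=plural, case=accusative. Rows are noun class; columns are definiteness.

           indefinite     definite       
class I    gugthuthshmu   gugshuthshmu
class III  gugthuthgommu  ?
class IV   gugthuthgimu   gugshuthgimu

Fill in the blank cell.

Attach definiteness definite -she → gugshe.
Attach number plural -uth → gugsheuth.
Attach noun class class III -gom → gugsheuthgom.
Attach case accusative -mu → gugsheuthgommu.
Apply vowel deletion: gugsheuthgommu → gugshuthgommu.

gugshuthgommu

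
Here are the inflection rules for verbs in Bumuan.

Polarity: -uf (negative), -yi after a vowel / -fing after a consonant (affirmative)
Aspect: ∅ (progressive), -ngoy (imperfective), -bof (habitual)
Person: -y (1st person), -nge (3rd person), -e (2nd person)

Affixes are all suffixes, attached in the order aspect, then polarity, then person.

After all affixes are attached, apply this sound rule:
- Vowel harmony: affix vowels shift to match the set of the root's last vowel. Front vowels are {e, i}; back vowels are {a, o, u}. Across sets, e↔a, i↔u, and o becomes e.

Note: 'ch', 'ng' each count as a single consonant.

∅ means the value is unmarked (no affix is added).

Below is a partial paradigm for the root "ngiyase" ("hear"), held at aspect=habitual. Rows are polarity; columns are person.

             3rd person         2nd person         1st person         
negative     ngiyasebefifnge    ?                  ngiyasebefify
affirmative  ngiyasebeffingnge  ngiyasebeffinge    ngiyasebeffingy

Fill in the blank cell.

Attach aspect habitual -bof → ngiyasebof.
Attach polarity negative -uf → ngiyasebofuf.
Attach person 2nd person -e → ngiyasebofufe.
Apply vowel harmony: ngiyasebofufe → ngiyasebefife.

ngiyasebefife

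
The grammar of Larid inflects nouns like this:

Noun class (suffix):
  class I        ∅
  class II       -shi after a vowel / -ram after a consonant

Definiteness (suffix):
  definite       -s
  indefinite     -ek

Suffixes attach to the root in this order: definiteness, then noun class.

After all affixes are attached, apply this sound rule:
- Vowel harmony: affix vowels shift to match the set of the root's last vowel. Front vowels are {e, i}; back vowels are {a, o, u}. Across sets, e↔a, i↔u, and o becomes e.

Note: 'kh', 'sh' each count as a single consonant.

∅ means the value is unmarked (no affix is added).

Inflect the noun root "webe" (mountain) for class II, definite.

webesrem

Attach definiteness definite -s → webes.
Attach noun class class II -ram (after consonant 's') → webesram.
Apply vowel harmony: webesram → webesrem.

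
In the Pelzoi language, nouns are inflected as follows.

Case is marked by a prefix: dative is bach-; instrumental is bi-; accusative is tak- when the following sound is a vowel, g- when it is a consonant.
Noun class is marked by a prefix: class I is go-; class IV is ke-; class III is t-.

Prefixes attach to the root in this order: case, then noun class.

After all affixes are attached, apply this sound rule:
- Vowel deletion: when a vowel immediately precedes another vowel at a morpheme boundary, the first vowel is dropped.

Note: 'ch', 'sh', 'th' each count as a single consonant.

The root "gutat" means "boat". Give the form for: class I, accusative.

Attach case accusative g- (before consonant 'g') → ggutat.
Attach noun class class I go- → goggutat.
Vowel deletion: no change.

goggutat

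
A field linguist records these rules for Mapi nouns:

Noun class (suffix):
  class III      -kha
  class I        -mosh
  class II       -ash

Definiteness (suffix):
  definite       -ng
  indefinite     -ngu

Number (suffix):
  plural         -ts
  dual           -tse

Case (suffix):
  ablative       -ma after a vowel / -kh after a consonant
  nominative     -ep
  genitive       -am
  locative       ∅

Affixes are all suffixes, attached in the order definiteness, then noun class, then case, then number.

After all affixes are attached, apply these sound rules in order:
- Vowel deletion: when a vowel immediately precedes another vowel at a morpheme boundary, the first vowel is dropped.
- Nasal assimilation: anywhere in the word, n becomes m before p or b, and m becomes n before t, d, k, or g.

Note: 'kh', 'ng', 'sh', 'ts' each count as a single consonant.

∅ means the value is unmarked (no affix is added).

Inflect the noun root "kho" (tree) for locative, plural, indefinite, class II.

khongashts

Attach definiteness indefinite -ngu → khongu.
Attach noun class class II -ash → khonguash.
case = locative: zero marking, form stays khonguash.
Attach number plural -ts → khonguashts.
Apply vowel deletion: khonguashts → khongashts.
Nasal assimilation: no change.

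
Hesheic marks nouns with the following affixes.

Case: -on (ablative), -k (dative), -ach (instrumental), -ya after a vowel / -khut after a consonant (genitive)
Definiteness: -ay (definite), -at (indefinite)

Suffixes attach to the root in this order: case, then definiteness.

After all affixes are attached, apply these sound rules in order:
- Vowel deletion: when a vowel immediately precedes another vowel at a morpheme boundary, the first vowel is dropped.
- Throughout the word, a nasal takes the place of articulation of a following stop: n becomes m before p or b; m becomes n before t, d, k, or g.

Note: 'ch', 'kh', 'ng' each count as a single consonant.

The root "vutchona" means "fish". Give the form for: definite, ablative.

vutchononay

Attach case ablative -on → vutchonaon.
Attach definiteness definite -ay → vutchonaonay.
Apply vowel deletion: vutchonaonay → vutchononay.
Nasal assimilation: no change.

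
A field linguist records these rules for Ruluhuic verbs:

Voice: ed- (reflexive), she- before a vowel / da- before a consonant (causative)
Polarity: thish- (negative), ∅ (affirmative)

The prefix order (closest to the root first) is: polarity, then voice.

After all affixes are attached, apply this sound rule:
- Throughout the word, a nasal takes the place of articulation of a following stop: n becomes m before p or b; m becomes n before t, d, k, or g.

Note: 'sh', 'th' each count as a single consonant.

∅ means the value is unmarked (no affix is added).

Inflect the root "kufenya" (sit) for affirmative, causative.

dakufenya

polarity = affirmative: zero marking, form stays kufenya.
Attach voice causative da- (before consonant 'k') → dakufenya.
Nasal assimilation: no change.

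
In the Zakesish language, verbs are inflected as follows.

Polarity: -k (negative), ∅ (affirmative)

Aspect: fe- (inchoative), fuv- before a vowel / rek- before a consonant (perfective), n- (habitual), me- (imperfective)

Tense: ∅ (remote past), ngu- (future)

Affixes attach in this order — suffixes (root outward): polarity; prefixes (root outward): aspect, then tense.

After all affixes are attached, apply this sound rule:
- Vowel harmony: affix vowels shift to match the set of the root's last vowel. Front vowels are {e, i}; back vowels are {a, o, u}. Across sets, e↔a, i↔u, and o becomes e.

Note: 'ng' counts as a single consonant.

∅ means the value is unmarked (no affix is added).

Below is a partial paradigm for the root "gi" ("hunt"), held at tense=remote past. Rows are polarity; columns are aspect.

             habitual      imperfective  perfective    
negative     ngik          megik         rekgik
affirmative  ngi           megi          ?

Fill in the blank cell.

polarity = affirmative: zero marking, form stays gi.
Attach aspect perfective rek- (before consonant 'g') → rekgi.
tense = remote past: zero marking, form stays rekgi.
Vowel harmony: no change.

rekgi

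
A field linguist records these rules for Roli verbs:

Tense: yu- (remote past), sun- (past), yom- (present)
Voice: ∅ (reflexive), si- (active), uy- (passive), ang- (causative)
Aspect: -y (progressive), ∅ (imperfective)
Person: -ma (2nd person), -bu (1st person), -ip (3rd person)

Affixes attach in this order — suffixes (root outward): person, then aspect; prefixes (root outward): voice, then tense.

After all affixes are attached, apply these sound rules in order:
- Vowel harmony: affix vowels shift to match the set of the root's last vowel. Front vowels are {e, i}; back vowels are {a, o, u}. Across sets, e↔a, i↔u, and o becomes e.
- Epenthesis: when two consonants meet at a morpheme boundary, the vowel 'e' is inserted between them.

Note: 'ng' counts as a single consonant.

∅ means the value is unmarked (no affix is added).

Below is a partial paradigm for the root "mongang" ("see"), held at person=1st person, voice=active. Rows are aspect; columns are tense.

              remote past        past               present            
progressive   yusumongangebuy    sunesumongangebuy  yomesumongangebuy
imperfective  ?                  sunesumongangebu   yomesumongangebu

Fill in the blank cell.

Attach person 1st person -bu → mongangbu.
Attach voice active si- → simongangbu.
Attach tense remote past yu- → yusimongangbu.
aspect = imperfective: zero marking, form stays yusimongangbu.
Apply vowel harmony: yusimongangbu → yusumongangbu.
Apply epenthesis: yusumongangbu → yusumongangebu.

yusumongangebu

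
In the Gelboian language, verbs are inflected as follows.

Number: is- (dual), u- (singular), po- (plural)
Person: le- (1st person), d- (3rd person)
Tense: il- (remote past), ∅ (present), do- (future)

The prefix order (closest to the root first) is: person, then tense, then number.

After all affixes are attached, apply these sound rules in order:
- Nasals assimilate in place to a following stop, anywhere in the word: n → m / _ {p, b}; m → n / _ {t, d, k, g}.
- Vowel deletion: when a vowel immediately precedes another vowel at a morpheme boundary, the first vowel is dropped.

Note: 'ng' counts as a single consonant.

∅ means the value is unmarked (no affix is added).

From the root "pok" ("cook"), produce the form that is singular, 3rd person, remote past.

ildpok

Attach person 3rd person d- → dpok.
Attach tense remote past il- → ildpok.
Attach number singular u- → uildpok.
Nasal assimilation: no change.
Apply vowel deletion: uildpok → ildpok.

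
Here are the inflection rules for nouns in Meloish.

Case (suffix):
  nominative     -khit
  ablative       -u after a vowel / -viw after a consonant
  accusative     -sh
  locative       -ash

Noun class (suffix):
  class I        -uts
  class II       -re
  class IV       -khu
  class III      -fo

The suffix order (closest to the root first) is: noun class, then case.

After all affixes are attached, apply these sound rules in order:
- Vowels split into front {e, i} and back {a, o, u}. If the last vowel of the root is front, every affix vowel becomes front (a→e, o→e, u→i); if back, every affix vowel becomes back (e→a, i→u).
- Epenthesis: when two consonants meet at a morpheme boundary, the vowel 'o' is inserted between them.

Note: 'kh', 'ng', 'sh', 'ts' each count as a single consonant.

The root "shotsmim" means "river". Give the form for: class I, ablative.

shotsmimitsoviw

Attach noun class class I -uts → shotsmimuts.
Attach case ablative -viw (after consonant 'ts') → shotsmimutsviw.
Apply vowel harmony: shotsmimutsviw → shotsmimitsviw.
Apply epenthesis: shotsmimitsviw → shotsmimitsoviw.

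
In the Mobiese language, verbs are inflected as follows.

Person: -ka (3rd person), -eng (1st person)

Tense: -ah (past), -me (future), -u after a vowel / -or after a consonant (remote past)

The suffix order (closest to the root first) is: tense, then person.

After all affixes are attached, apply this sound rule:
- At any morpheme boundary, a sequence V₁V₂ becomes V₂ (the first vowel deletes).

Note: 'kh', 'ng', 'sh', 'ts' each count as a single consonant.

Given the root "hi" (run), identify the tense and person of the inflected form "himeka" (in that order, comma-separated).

future, 3rd person

Segment: hi-me-ka.
tense: -me → future.
person: -ka → 3rd person.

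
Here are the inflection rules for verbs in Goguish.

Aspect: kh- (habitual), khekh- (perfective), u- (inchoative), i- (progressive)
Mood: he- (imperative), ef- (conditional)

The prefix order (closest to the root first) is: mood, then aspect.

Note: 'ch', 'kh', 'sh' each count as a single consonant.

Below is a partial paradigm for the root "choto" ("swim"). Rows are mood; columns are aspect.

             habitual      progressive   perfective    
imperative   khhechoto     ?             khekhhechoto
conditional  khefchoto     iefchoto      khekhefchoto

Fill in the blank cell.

ihechoto

Attach mood imperative he- → hechoto.
Attach aspect progressive i- → ihechoto.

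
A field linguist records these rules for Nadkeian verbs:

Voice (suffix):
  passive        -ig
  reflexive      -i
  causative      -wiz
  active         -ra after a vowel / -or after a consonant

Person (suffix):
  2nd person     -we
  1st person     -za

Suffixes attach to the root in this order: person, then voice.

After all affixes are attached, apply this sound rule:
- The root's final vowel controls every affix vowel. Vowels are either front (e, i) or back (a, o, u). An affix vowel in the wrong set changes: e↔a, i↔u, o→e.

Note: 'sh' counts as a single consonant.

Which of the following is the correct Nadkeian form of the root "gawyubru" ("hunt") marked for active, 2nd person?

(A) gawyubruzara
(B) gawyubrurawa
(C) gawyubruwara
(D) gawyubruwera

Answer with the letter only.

Attach person 2nd person -we → gawyubruwe.
Attach voice active -ra (after vowel 'e') → gawyubruwera.
Apply vowel harmony: gawyubruwera → gawyubruwara.
So the correct form is gawyubruwara, option (C).
(D) gawyubruwera is wrong: it fails to apply the sound rule(s).
(A) gawyubruzara is wrong: it uses 1st person instead of 2nd person for person.
(B) gawyubrurawa is wrong: it has the affixes in the wrong order.

C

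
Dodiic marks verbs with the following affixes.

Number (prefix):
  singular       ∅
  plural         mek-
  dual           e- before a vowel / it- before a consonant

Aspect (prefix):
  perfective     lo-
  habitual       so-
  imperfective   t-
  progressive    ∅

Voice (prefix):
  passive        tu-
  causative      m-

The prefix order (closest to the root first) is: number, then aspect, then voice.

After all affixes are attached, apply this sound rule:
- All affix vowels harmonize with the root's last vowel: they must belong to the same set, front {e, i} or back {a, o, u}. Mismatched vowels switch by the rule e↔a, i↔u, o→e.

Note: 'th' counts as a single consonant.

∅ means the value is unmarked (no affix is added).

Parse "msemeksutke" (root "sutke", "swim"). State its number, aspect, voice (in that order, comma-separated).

plural, habitual, causative

Segment: m-so-mek-sutke.
number: mek- → plural.
aspect: so- → habitual.
voice: m- → causative.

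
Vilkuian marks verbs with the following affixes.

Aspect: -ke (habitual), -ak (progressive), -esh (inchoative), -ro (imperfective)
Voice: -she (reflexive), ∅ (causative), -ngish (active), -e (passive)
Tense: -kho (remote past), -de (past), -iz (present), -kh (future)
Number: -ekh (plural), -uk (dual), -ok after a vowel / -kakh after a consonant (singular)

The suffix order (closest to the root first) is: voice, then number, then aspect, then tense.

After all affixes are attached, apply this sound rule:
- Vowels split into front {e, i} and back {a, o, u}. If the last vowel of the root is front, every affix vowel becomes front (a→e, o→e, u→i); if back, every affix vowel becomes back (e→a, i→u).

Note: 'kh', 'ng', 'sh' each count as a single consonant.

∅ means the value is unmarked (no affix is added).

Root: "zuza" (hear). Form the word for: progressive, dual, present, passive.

zuzaaukakuz

Attach voice passive -e → zuzae.
Attach number dual -uk → zuzaeuk.
Attach aspect progressive -ak → zuzaeukak.
Attach tense present -iz → zuzaeukakiz.
Apply vowel harmony: zuzaeukakiz → zuzaaukakuz.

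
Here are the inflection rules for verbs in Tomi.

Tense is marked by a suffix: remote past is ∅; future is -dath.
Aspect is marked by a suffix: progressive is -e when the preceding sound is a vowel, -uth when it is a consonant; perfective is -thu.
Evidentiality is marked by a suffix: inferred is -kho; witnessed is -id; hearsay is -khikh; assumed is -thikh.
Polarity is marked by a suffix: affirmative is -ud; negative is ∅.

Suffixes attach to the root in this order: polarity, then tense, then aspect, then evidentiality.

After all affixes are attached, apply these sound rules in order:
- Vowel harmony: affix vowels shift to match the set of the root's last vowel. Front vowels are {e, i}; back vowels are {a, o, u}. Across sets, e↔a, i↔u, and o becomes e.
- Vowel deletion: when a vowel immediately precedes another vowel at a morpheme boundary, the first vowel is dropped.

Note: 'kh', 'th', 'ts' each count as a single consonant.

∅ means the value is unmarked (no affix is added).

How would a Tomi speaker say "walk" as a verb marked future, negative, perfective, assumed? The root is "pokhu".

pokhudaththuthukh

polarity = negative: zero marking, form stays pokhu.
Attach tense future -dath → pokhudath.
Attach aspect perfective -thu → pokhudaththu.
Attach evidentiality assumed -thikh → pokhudaththuthikh.
Apply vowel harmony: pokhudaththuthikh → pokhudaththuthukh.
Vowel deletion: no change.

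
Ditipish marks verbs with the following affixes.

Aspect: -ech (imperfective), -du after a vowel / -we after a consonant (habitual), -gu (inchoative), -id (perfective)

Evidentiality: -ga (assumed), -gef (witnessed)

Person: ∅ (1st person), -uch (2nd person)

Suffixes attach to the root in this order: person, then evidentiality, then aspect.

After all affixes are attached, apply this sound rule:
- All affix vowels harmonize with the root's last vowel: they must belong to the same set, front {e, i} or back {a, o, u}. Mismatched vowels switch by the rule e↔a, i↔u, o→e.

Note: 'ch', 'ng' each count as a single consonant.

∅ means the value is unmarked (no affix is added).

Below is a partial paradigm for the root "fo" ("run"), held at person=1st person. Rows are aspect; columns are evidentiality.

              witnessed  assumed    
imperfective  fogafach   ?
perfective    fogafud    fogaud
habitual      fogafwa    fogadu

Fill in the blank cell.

person = 1st person: zero marking, form stays fo.
Attach evidentiality assumed -ga → foga.
Attach aspect imperfective -ech → fogaech.
Apply vowel harmony: fogaech → fogaach.

fogaach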